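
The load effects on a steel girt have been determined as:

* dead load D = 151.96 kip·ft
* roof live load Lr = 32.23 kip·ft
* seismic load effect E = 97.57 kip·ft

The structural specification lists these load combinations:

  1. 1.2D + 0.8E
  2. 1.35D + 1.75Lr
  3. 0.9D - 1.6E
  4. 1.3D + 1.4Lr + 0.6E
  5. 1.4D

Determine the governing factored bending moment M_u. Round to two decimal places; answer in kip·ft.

1. 1.2(151.96) + 0.8(97.57) = 182.35 + 78.06 = 260.41
2. 1.35(151.96) + 1.75(32.23) = 205.15 + 56.40 = 261.55
3. 0.9(151.96) - 1.6(97.57) = 136.76 - 156.11 = -19.35
4. 1.3(151.96) + 1.4(32.23) + 0.6(97.57) = 197.55 + 45.12 + 58.54 = 301.21
5. 1.4(151.96) = 212.74
Maximum is from combination 4.

301.21 kip·ft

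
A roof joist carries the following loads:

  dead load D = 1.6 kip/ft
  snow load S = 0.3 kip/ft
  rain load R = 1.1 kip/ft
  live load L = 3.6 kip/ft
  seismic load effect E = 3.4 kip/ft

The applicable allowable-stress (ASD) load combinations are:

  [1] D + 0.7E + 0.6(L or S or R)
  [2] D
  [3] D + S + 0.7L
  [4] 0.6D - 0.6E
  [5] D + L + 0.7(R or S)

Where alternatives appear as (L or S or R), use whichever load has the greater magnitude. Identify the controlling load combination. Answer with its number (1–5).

Combination 1

(L or S or R) → L = 3.6 kip/ft; (R or S) → R = 1.1 kip/ft.
[1] 1.0(1.6) + 0.7(3.4) + 0.6(3.6) = 6.1
[2] 1.0(1.6) = 1.6
[3] 1.0(1.6) + 1.0(0.3) + 0.7(3.6) = 1.6 + 0.3 + 2.5 = 4.4
[4] 0.6(1.6) - 0.6(3.4) = -1.1
[5] 1.0(1.6) + 1.0(3.6) + 0.7(1.1) = 1.6 + 3.6 + 0.8 = 6.0
The largest value is 6.1 kip/ft from combination 1.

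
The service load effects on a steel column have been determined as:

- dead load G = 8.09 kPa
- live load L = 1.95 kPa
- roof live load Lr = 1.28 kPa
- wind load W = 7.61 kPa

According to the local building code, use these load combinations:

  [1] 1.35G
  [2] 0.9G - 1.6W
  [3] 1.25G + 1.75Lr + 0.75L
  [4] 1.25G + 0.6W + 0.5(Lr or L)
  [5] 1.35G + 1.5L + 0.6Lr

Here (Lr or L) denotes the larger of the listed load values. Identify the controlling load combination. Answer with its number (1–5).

Combination 4

(Lr or L) → L = 1.95 kPa.
[1] 1.35(8.09) = 10.92
[2] 0.9(8.09) - 1.6(7.61) = 7.28 - 12.18 = -4.90
[3] 1.25(8.09) + 1.75(1.28) + 0.75(1.95) = 13.82
[4] 1.25(8.09) + 0.6(7.61) + 0.5(1.95) = 15.65
[5] 1.35(8.09) + 1.5(1.95) + 0.6(1.28) = 14.61
The largest value is 15.65 kPa from combination 4.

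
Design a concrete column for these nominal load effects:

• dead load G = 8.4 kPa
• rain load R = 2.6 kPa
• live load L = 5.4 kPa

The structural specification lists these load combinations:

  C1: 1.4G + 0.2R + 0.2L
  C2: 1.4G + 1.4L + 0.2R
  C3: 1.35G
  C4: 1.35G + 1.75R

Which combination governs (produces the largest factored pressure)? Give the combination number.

Combination 2

C1: 1.4(8.4) + 0.2(2.6) + 0.2(5.4) = 11.76 + 0.52 + 1.08 = 13.36
C2: 1.4(8.4) + 1.4(5.4) + 0.2(2.6) = 11.76 + 7.56 + 0.52 = 19.84
C3: 1.35(8.4) = 11.34
C4: 1.35(8.4) + 1.75(2.6) = 11.34 + 4.55 = 15.89
The largest value is 19.84 kPa from combination 2.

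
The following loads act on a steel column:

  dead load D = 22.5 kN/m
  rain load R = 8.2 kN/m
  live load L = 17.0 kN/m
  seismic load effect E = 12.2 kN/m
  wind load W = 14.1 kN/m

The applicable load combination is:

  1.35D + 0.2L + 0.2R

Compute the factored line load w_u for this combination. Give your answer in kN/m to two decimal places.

1.35(22.5) + 0.2(17.0) + 0.2(8.2) = 30.38 + 3.40 + 1.64 = 35.42
w_u = 35.42 kN/m.

35.42 kN/m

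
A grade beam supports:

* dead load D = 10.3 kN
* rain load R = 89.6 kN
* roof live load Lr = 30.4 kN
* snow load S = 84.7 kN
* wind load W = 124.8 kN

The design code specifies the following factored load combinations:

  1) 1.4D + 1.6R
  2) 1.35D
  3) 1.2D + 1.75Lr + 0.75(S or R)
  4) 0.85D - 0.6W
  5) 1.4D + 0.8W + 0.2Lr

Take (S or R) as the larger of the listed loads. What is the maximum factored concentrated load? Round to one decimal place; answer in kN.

(S or R) → R = 89.6 kN.
1) 1.4(10.3) + 1.6(89.6) = 14.4 + 143.4 = 157.8
2) 1.35(10.3) = 13.9
3) 1.2(10.3) + 1.75(30.4) + 0.75(89.6) = 12.4 + 53.2 + 67.2 = 132.8
4) 0.85(10.3) - 0.6(124.8) = 8.8 - 74.9 = -66.1
5) 1.4(10.3) + 0.8(124.8) + 0.2(30.4) = 14.4 + 99.8 + 6.1 = 120.3
Maximum is from combination 1.

157.8 kN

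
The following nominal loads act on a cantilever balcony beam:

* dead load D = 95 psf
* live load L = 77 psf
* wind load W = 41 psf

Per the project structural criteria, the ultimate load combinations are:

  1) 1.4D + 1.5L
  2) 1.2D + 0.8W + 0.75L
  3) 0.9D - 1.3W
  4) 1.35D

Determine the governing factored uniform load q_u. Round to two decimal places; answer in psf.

248.50 psf

1) 1.4(95) + 1.5(77) = 133.00 + 115.50 = 248.50
2) 1.2(95) + 0.8(41) + 0.75(77) = 114.00 + 32.80 + 57.75 = 204.55
3) 0.9(95) - 1.3(41) = 85.50 - 53.30 = 32.20
4) 1.35(95) = 128.25
Maximum is from combination 1.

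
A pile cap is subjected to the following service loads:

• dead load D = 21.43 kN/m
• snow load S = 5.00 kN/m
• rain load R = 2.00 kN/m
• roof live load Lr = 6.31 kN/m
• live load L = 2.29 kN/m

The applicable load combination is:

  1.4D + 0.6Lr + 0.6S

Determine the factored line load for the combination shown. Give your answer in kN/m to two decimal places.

1.4(21.43) + 0.6(6.31) + 0.6(5.00) = 30.00 + 3.79 + 3.00 = 36.79
w_u = 36.79 kN/m.

36.79 kN/m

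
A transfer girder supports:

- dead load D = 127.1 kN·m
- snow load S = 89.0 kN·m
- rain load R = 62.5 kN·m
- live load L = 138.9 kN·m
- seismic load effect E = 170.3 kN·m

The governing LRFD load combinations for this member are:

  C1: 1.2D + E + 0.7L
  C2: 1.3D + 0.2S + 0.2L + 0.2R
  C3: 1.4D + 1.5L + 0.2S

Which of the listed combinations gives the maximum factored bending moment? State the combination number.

C1: 1.2(127.1) + 1.0(170.3) + 0.7(138.9) = 420.1
C2: 1.3(127.1) + 0.2(89.0) + 0.2(138.9) + 0.2(62.5) = 165.2 + 17.8 + 27.8 + 12.5 = 223.3
C3: 1.4(127.1) + 1.5(138.9) + 0.2(89.0) = 177.9 + 208.4 + 17.8 = 404.1
The largest value is 420.1 kN·m from combination 1.

Combination 1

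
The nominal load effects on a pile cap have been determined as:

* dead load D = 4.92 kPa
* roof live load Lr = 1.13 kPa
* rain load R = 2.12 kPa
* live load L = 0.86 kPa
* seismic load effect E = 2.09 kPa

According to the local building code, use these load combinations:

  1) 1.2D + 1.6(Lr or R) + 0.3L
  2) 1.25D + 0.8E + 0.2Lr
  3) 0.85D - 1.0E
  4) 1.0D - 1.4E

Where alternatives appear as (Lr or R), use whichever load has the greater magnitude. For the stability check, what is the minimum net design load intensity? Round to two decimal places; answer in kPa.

1.99 kPa

(Lr or R) → R = 2.12 kPa.
1) 1.2(4.92) + 1.6(2.12) + 0.3(0.86) = 5.90 + 3.39 + 0.26 = 9.55
2) 1.25(4.92) + 0.8(2.09) + 0.2(1.13) = 6.15 + 1.67 + 0.23 = 8.05
3) 0.85(4.92) - 1.0(2.09) = 4.18 - 2.09 = 2.09
4) 1.0(4.92) - 1.4(2.09) = 4.92 - 2.93 = 1.99
Combination 4 gives the minimum: 1.99 kPa.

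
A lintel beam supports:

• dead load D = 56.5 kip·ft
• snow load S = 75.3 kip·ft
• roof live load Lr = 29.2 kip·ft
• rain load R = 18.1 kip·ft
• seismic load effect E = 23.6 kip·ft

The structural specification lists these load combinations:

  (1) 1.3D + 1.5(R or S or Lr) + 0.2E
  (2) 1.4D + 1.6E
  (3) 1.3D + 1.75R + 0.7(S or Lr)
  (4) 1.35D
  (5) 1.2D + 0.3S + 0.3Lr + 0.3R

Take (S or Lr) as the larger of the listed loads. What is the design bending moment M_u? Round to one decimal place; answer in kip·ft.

191.1 kip·ft

(R or S or Lr) → S = 75.3 kip·ft; (S or Lr) → S = 75.3 kip·ft.
(1) 1.3(56.5) + 1.5(75.3) + 0.2(23.6) = 191.1
(2) 1.4(56.5) + 1.6(23.6) = 116.9
(3) 1.3(56.5) + 1.75(18.1) + 0.7(75.3) = 157.8
(4) 1.35(56.5) = 76.3
(5) 1.2(56.5) + 0.3(75.3) + 0.3(29.2) + 0.3(18.1) = 104.6
Maximum is from combination 1.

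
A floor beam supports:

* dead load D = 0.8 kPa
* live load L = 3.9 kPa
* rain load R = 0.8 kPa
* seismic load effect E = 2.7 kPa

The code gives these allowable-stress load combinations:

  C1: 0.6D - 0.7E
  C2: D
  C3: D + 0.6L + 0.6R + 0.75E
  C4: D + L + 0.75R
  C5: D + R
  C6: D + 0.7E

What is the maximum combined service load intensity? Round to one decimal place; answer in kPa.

5.6 kPa

C1: 0.6(0.8) - 0.7(2.7) = -1.4
C2: 1.0(0.8) = 0.8
C3: 1.0(0.8) + 0.6(3.9) + 0.6(0.8) + 0.75(2.7) = 5.6
C4: 1.0(0.8) + 1.0(3.9) + 0.75(0.8) = 5.3
C5: 1.0(0.8) + 1.0(0.8) = 1.6
C6: 1.0(0.8) + 0.7(2.7) = 2.7
The controlling combination is 3, giving 5.6 kPa.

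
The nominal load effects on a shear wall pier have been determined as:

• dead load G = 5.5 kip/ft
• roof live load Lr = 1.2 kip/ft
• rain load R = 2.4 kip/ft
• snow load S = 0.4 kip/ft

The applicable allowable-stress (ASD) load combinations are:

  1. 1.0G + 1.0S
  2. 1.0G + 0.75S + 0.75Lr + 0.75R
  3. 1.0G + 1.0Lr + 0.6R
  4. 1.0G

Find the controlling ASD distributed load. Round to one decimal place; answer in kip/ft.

1. 1.0(5.5) + 1.0(0.4) = 5.9
2. 1.0(5.5) + 0.75(0.4) + 0.75(1.2) + 0.75(2.4) = 8.5
3. 1.0(5.5) + 1.0(1.2) + 0.6(2.4) = 8.1
4. 1.0(5.5) = 5.5
The controlling combination is 2, giving 8.5 kip/ft.

8.5 kip/ft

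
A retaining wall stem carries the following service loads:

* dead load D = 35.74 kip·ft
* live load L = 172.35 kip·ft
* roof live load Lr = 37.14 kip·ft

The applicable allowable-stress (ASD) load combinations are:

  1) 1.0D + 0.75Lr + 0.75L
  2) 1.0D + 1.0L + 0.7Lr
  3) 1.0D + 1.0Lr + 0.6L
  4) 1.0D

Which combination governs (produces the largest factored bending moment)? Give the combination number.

Combination 2

1) 1.0(35.74) + 0.75(37.14) + 0.75(172.35) = 192.86
2) 1.0(35.74) + 1.0(172.35) + 0.7(37.14) = 234.09
3) 1.0(35.74) + 1.0(37.14) + 0.6(172.35) = 176.29
4) 1.0(35.74) = 35.74
The largest value is 234.09 kip·ft from combination 2.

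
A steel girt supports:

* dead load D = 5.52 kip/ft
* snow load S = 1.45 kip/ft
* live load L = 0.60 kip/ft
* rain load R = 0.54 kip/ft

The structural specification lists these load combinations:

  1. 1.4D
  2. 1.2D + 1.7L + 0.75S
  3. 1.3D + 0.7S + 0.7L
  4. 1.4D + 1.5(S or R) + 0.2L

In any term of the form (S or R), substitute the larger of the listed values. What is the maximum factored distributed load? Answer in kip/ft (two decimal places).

(S or R) → S = 1.45 kip/ft.
1. 1.4(5.52) = 7.73
2. 1.2(5.52) + 1.7(0.60) + 0.75(1.45) = 6.62 + 1.02 + 1.09 = 8.73
3. 1.3(5.52) + 0.7(1.45) + 0.7(0.60) = 8.61
4. 1.4(5.52) + 1.5(1.45) + 0.2(0.60) = 10.02
Combination 4 governs: w_u = 10.02 kip/ft.

10.02 kip/ft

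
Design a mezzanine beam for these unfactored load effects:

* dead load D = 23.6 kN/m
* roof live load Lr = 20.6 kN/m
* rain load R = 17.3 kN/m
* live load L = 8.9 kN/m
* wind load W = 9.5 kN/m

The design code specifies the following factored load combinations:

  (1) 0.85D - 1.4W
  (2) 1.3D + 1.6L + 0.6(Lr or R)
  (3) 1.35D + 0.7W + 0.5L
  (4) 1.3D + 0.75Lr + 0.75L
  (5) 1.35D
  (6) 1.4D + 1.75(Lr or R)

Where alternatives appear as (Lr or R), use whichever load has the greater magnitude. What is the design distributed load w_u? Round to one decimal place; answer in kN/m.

69.1 kN/m

(Lr or R) → Lr = 20.6 kN/m.
(1) 0.85(23.6) - 1.4(9.5) = 6.8
(2) 1.3(23.6) + 1.6(8.9) + 0.6(20.6) = 57.3
(3) 1.35(23.6) + 0.7(9.5) + 0.5(8.9) = 43.0
(4) 1.3(23.6) + 0.75(20.6) + 0.75(8.9) = 52.8
(5) 1.35(23.6) = 31.9
(6) 1.4(23.6) + 1.75(20.6) = 69.1
Combination 6 governs: w_u = 69.1 kN/m.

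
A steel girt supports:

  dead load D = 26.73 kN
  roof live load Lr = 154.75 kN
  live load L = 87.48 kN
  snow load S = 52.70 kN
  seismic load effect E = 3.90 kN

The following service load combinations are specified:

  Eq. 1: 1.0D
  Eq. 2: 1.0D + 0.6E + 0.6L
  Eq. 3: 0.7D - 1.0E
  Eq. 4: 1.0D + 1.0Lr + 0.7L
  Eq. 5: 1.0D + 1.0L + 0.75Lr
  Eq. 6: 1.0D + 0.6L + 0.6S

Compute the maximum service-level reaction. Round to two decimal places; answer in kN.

Eq. 1: 1.0(26.73) = 26.73
Eq. 2: 1.0(26.73) + 0.6(3.90) + 0.6(87.48) = 26.73 + 2.34 + 52.49 = 81.56
Eq. 3: 0.7(26.73) - 1.0(3.90) = 18.71 - 3.90 = 14.81
Eq. 4: 1.0(26.73) + 1.0(154.75) + 0.7(87.48) = 26.73 + 154.75 + 61.24 = 242.72
Eq. 5: 1.0(26.73) + 1.0(87.48) + 0.75(154.75) = 26.73 + 87.48 + 116.06 = 230.27
Eq. 6: 1.0(26.73) + 0.6(87.48) + 0.6(52.70) = 26.73 + 52.49 + 31.62 = 110.84
The controlling combination is 4, giving 242.72 kN.

242.72 kN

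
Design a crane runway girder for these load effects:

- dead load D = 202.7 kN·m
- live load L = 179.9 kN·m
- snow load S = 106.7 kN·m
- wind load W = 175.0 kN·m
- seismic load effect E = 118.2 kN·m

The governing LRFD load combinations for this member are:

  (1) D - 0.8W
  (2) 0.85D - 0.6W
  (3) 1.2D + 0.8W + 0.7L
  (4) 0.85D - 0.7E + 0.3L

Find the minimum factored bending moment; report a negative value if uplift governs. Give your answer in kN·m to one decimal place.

62.7 kN·m

(1) 1.0(202.7) - 0.8(175.0) = 202.7 - 140.0 = 62.7
(2) 0.85(202.7) - 0.6(175.0) = 172.3 - 105.0 = 67.3
(3) 1.2(202.7) + 0.8(175.0) + 0.7(179.9) = 509.2
(4) 0.85(202.7) - 0.7(118.2) + 0.3(179.9) = 143.5
Combination 1 gives the minimum: 62.7 kN·m.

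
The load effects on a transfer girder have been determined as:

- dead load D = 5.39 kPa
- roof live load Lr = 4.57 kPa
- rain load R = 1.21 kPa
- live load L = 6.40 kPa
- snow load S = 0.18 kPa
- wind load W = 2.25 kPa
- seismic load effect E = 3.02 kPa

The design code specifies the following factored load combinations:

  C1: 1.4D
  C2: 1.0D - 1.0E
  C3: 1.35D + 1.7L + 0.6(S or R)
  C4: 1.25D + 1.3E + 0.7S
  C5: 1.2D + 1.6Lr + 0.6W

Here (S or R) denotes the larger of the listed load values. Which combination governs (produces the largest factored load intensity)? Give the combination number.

Combination 3

(S or R) → R = 1.21 kPa.
C1: 1.4(5.39) = 7.55
C2: 1.0(5.39) - 1.0(3.02) = 2.37
C3: 1.35(5.39) + 1.7(6.40) + 0.6(1.21) = 18.88
C4: 1.25(5.39) + 1.3(3.02) + 0.7(0.18) = 10.79
C5: 1.2(5.39) + 1.6(4.57) + 0.6(2.25) = 15.13
The largest value is 18.88 kPa from combination 3.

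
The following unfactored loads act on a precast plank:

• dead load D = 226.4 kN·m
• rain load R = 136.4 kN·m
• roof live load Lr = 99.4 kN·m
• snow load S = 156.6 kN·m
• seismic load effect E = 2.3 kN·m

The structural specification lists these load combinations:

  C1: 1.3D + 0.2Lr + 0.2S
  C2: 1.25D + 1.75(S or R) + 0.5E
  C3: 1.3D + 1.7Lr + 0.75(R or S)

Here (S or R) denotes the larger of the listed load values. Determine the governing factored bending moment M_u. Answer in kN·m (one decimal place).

(S or R) → S = 156.6 kN·m; (R or S) → S = 156.6 kN·m.
C1: 1.3(226.4) + 0.2(99.4) + 0.2(156.6) = 345.5
C2: 1.25(226.4) + 1.75(156.6) + 0.5(2.3) = 558.2
C3: 1.3(226.4) + 1.7(99.4) + 0.75(156.6) = 580.8
Maximum is from combination 3.

580.8 kN·m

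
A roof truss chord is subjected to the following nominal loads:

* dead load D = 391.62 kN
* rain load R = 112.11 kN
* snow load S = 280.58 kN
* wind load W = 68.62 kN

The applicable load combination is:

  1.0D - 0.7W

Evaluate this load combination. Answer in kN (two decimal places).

343.59 kN

1.0(391.62) - 0.7(68.62) = 391.62 - 48.03 = 343.59
N_u = 343.59 kN.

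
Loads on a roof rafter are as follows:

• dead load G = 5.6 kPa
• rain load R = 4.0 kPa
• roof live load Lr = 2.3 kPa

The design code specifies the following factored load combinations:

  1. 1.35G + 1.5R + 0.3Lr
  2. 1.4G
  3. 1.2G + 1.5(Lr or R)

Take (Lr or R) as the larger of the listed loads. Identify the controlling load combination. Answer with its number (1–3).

Combination 1

(Lr or R) → R = 4.0 kPa.
1. 1.35(5.6) + 1.5(4.0) + 0.3(2.3) = 7.56 + 6.00 + 0.69 = 14.25
2. 1.4(5.6) = 7.84
3. 1.2(5.6) + 1.5(4.0) = 6.72 + 6.00 = 12.72
The largest value is 14.25 kPa from combination 1.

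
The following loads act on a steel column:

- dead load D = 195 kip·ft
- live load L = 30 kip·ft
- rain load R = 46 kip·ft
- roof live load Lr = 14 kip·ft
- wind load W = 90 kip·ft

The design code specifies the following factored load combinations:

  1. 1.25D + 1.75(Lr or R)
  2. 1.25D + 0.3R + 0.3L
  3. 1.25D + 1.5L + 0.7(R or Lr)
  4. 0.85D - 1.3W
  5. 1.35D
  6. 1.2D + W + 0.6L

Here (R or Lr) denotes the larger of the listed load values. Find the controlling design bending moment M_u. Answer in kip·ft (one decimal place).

(Lr or R) → R = 46 kip·ft; (R or Lr) → R = 46 kip·ft.
1. 1.25(195) + 1.75(46) = 243.8 + 80.5 = 324.3
2. 1.25(195) + 0.3(46) + 0.3(30) = 243.8 + 13.8 + 9.0 = 266.6
3. 1.25(195) + 1.5(30) + 0.7(46) = 243.8 + 45.0 + 32.2 = 321.0
4. 0.85(195) - 1.3(90) = 165.8 - 117.0 = 48.8
5. 1.35(195) = 263.3
6. 1.2(195) + 1.0(90) + 0.6(30) = 234.0 + 90.0 + 18.0 = 342.0
The controlling combination is 6, giving 342.0 kip·ft.

342.0 kip·ft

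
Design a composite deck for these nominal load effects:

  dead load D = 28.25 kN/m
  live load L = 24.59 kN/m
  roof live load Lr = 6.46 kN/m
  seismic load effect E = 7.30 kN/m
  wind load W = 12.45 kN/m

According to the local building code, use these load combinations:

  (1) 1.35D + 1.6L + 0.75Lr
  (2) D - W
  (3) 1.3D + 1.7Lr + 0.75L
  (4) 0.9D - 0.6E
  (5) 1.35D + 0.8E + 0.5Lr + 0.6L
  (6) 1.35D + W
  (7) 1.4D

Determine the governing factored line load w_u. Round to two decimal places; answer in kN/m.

82.33 kN/m

(1) 1.35(28.25) + 1.6(24.59) + 0.75(6.46) = 38.14 + 39.34 + 4.85 = 82.33
(2) 1.0(28.25) - 1.0(12.45) = 28.25 - 12.45 = 15.80
(3) 1.3(28.25) + 1.7(6.46) + 0.75(24.59) = 36.73 + 10.98 + 18.44 = 66.15
(4) 0.9(28.25) - 0.6(7.30) = 25.43 - 4.38 = 21.05
(5) 1.35(28.25) + 0.8(7.30) + 0.5(6.46) + 0.6(24.59) = 38.14 + 5.84 + 3.23 + 14.75 = 61.96
(6) 1.35(28.25) + 1.0(12.45) = 38.14 + 12.45 = 50.59
(7) 1.4(28.25) = 39.55
Combination 1 governs: w_u = 82.33 kN/m.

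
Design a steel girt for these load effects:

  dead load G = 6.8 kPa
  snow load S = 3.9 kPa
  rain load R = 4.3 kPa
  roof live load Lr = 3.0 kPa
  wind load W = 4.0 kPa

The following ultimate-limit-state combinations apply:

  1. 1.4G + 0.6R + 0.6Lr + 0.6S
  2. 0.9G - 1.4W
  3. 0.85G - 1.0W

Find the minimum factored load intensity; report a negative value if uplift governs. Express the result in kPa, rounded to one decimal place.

0.5 kPa

1. 1.4(6.8) + 0.6(4.3) + 0.6(3.0) + 0.6(3.9) = 16.2
2. 0.9(6.8) - 1.4(4.0) = 0.5
3. 0.85(6.8) - 1.0(4.0) = 1.8
Combination 2 gives the minimum: 0.5 kPa.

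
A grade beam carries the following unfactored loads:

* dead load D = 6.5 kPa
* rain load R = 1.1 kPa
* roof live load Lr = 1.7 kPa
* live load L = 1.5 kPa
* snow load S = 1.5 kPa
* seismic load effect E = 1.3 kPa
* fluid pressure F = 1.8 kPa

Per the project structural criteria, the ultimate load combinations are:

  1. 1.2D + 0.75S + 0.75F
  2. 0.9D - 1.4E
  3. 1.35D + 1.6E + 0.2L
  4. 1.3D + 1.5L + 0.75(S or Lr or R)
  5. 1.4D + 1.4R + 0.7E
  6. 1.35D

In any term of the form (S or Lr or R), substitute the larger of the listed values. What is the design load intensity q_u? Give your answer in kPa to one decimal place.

12.0 kPa

(S or Lr or R) → Lr = 1.7 kPa.
1. 1.2(6.5) + 0.75(1.5) + 0.75(1.8) = 7.8 + 1.1 + 1.4 = 10.3
2. 0.9(6.5) - 1.4(1.3) = 4.0
3. 1.35(6.5) + 1.6(1.3) + 0.2(1.5) = 8.8 + 2.1 + 0.3 = 11.2
4. 1.3(6.5) + 1.5(1.5) + 0.75(1.7) = 12.0
5. 1.4(6.5) + 1.4(1.1) + 0.7(1.3) = 11.6
6. 1.35(6.5) = 8.8
Combination 4 governs: q_u = 12.0 kPa.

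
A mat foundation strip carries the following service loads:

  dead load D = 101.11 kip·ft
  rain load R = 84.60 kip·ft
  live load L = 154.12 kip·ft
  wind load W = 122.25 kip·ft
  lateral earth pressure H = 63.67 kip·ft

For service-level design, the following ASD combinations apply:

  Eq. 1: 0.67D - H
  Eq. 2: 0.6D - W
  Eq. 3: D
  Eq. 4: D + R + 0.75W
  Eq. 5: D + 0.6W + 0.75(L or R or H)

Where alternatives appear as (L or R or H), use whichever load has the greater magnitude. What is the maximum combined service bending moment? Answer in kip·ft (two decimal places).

290.05 kip·ft

(L or R or H) → L = 154.12 kip·ft.
Eq. 1: 0.67(101.11) - 1.0(63.67) = 4.07
Eq. 2: 0.6(101.11) - 1.0(122.25) = -61.58
Eq. 3: 1.0(101.11) = 101.11
Eq. 4: 1.0(101.11) + 1.0(84.60) + 0.75(122.25) = 277.40
Eq. 5: 1.0(101.11) + 0.6(122.25) + 0.75(154.12) = 290.05
Maximum is from combination 5.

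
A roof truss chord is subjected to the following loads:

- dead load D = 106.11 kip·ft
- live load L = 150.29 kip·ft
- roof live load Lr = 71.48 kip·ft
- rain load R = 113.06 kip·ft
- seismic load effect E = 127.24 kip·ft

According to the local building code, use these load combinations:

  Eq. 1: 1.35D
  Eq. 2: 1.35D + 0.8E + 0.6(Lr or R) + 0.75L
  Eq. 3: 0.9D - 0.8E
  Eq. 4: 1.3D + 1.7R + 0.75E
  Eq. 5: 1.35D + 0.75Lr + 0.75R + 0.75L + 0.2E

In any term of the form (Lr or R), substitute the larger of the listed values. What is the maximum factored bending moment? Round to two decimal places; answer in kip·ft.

425.59 kip·ft

(Lr or R) → R = 113.06 kip·ft.
Eq. 1: 1.35(106.11) = 143.25
Eq. 2: 1.35(106.11) + 0.8(127.24) + 0.6(113.06) + 0.75(150.29) = 425.59
Eq. 3: 0.9(106.11) - 0.8(127.24) = 95.50 - 101.79 = -6.29
Eq. 4: 1.3(106.11) + 1.7(113.06) + 0.75(127.24) = 425.58
Eq. 5: 1.35(106.11) + 0.75(71.48) + 0.75(113.06) + 0.75(150.29) + 0.2(127.24) = 419.82
Maximum is from combination 2.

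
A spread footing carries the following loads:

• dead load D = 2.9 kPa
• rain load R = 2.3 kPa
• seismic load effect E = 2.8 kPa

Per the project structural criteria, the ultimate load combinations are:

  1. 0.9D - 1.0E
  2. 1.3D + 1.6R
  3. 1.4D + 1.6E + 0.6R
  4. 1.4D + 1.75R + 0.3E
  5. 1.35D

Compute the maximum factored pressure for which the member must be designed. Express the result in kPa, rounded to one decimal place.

9.9 kPa

1. 0.9(2.9) - 1.0(2.8) = 2.6 - 2.8 = -0.2
2. 1.3(2.9) + 1.6(2.3) = 3.8 + 3.7 = 7.5
3. 1.4(2.9) + 1.6(2.8) + 0.6(2.3) = 9.9
4. 1.4(2.9) + 1.75(2.3) + 0.3(2.8) = 4.1 + 4.0 + 0.8 = 8.9
5. 1.35(2.9) = 3.9
Maximum is from combination 3.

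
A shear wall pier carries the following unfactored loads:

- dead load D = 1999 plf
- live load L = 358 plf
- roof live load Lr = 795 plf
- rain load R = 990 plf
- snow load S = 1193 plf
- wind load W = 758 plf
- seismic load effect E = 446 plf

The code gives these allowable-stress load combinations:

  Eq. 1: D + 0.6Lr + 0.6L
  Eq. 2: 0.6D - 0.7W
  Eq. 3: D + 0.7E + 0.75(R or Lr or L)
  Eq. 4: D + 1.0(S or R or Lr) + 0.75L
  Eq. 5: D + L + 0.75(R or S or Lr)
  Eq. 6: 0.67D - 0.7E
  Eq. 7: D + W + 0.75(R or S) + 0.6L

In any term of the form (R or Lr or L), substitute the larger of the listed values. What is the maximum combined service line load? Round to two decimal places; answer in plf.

3866.55 plf

(R or Lr or L) → R = 990 plf; (S or R or Lr) → S = 1193 plf; (R or S or Lr) → S = 1193 plf; (R or S) → S = 1193 plf.
Eq. 1: 1.0(1999) + 0.6(795) + 0.6(358) = 2690.80
Eq. 2: 0.6(1999) - 0.7(758) = 668.80
Eq. 3: 1.0(1999) + 0.7(446) + 0.75(990) = 3053.70
Eq. 4: 1.0(1999) + 1.0(1193) + 0.75(358) = 3460.50
Eq. 5: 1.0(1999) + 1.0(358) + 0.75(1193) = 3251.75
Eq. 6: 0.67(1999) - 0.7(446) = 1027.13
Eq. 7: 1.0(1999) + 1.0(758) + 0.75(1193) + 0.6(358) = 3866.55
Maximum is from combination 7.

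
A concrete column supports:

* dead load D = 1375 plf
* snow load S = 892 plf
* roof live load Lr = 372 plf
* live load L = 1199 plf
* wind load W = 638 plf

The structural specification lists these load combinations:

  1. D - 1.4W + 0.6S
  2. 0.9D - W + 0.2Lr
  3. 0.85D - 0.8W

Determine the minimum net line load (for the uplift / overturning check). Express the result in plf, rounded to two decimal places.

1. 1.0(1375) - 1.4(638) + 0.6(892) = 1375.00 - 893.20 + 535.20 = 1017.00
2. 0.9(1375) - 1.0(638) + 0.2(372) = 1237.50 - 638.00 + 74.40 = 673.90
3. 0.85(1375) - 0.8(638) = 1168.75 - 510.40 = 658.35
Combination 3 gives the minimum: 658.35 plf.

658.35 plf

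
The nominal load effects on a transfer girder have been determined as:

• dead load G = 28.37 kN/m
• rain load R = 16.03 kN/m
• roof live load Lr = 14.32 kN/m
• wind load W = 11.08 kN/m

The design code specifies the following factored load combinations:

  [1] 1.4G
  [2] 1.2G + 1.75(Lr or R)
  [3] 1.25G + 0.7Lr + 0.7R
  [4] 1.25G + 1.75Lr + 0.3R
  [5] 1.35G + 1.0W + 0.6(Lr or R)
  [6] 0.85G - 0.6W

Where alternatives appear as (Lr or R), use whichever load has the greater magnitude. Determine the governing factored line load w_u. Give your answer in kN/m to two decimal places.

65.33 kN/m

(Lr or R) → R = 16.03 kN/m.
[1] 1.4(28.37) = 39.72
[2] 1.2(28.37) + 1.75(16.03) = 62.10
[3] 1.25(28.37) + 0.7(14.32) + 0.7(16.03) = 56.71
[4] 1.25(28.37) + 1.75(14.32) + 0.3(16.03) = 65.33
[5] 1.35(28.37) + 1.0(11.08) + 0.6(16.03) = 59.00
[6] 0.85(28.37) - 0.6(11.08) = 17.47
Maximum is from combination 4.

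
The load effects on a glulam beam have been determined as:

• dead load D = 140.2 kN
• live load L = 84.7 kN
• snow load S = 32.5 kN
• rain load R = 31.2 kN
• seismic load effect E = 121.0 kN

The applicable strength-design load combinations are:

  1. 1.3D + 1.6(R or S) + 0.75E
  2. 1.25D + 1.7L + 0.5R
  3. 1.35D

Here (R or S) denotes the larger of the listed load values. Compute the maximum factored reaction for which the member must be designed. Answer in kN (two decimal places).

334.84 kN

(R or S) → S = 32.5 kN.
1. 1.3(140.2) + 1.6(32.5) + 0.75(121.0) = 325.01
2. 1.25(140.2) + 1.7(84.7) + 0.5(31.2) = 334.84
3. 1.35(140.2) = 189.27
Combination 2 governs: V_u = 334.84 kN.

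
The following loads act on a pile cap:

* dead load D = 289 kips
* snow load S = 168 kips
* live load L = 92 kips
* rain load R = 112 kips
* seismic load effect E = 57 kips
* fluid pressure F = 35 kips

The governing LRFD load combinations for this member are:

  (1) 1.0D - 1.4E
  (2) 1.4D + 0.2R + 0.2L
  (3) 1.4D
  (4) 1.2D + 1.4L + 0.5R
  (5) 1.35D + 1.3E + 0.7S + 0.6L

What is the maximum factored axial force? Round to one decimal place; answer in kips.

637.1 kips

(1) 1.0(289) - 1.4(57) = 209.2
(2) 1.4(289) + 0.2(112) + 0.2(92) = 445.4
(3) 1.4(289) = 404.6
(4) 1.2(289) + 1.4(92) + 0.5(112) = 531.6
(5) 1.35(289) + 1.3(57) + 0.7(168) + 0.6(92) = 637.1
Maximum is from combination 5.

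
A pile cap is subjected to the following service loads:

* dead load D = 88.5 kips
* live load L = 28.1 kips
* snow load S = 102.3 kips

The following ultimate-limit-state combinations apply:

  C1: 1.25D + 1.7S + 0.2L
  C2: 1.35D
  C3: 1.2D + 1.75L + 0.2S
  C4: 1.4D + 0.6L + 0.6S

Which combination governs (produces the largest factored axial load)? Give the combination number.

C1: 1.25(88.5) + 1.7(102.3) + 0.2(28.1) = 290.2
C2: 1.35(88.5) = 119.5
C3: 1.2(88.5) + 1.75(28.1) + 0.2(102.3) = 175.8
C4: 1.4(88.5) + 0.6(28.1) + 0.6(102.3) = 202.1
The largest value is 290.2 kips from combination 1.

Combination 1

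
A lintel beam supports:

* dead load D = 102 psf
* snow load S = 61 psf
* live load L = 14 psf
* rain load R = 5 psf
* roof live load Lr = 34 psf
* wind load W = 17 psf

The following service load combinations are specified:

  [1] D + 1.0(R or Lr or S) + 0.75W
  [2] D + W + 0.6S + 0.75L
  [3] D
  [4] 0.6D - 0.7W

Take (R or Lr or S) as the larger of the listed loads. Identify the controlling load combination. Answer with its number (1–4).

Combination 1

(R or Lr or S) → S = 61 psf.
[1] 1.0(102) + 1.0(61) + 0.75(17) = 102.0 + 61.0 + 12.8 = 175.8
[2] 1.0(102) + 1.0(17) + 0.6(61) + 0.75(14) = 102.0 + 17.0 + 36.6 + 10.5 = 166.1
[3] 1.0(102) = 102.0
[4] 0.6(102) - 0.7(17) = 61.2 - 11.9 = 49.3
The largest value is 175.8 psf from combination 1.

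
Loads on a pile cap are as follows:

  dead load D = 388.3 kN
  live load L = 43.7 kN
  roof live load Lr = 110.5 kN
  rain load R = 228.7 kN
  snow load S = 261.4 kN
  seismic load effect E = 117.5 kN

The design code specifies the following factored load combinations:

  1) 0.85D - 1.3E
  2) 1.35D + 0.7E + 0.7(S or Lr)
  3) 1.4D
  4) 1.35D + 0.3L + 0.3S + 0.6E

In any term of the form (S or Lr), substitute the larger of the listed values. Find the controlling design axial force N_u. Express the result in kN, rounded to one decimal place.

789.4 kN

(S or Lr) → S = 261.4 kN.
1) 0.85(388.3) - 1.3(117.5) = 330.1 - 152.8 = 177.3
2) 1.35(388.3) + 0.7(117.5) + 0.7(261.4) = 789.4
3) 1.4(388.3) = 543.6
4) 1.35(388.3) + 0.3(43.7) + 0.3(261.4) + 0.6(117.5) = 524.2 + 13.1 + 78.4 + 70.5 = 686.2
The controlling combination is 2, giving 789.4 kN.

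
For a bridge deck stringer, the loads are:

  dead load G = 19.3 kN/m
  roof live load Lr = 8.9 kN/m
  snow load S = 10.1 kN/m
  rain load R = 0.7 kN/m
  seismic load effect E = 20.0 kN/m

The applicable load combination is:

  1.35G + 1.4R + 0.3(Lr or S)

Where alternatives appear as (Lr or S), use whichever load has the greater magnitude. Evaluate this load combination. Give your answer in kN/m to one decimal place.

(Lr or S) → S = 10.1 kN/m.
1.35(19.3) + 1.4(0.7) + 0.3(10.1) = 26.1 + 1.0 + 3.0 = 30.1
w_u = 30.1 kN/m.

30.1 kN/m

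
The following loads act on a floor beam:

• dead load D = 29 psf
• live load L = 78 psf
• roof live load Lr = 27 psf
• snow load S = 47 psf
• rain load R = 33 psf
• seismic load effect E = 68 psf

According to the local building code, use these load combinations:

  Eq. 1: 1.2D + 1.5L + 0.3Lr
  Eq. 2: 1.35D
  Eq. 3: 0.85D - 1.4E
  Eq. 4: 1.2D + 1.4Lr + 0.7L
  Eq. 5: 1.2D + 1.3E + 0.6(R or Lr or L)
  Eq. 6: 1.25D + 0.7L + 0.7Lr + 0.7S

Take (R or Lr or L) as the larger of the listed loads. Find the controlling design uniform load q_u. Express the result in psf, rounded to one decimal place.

(R or Lr or L) → L = 78 psf.
Eq. 1: 1.2(29) + 1.5(78) + 0.3(27) = 34.8 + 117.0 + 8.1 = 159.9
Eq. 2: 1.35(29) = 39.2
Eq. 3: 0.85(29) - 1.4(68) = -70.6
Eq. 4: 1.2(29) + 1.4(27) + 0.7(78) = 34.8 + 37.8 + 54.6 = 127.2
Eq. 5: 1.2(29) + 1.3(68) + 0.6(78) = 34.8 + 88.4 + 46.8 = 170.0
Eq. 6: 1.25(29) + 0.7(78) + 0.7(27) + 0.7(47) = 36.3 + 54.6 + 18.9 + 32.9 = 142.7
Combination 5 governs: q_u = 170.0 psf.

170.0 psf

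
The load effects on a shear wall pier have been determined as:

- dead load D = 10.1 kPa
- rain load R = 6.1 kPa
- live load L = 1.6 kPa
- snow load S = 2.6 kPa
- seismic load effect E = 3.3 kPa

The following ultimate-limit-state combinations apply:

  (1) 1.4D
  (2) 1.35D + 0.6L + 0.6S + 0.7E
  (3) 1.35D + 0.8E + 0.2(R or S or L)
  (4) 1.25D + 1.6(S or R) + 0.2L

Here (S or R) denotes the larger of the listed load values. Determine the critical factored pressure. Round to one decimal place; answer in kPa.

22.7 kPa

(R or S or L) → R = 6.1 kPa; (S or R) → R = 6.1 kPa.
(1) 1.4(10.1) = 14.1
(2) 1.35(10.1) + 0.6(1.6) + 0.6(2.6) + 0.7(3.3) = 13.6 + 1.0 + 1.6 + 2.3 = 18.5
(3) 1.35(10.1) + 0.8(3.3) + 0.2(6.1) = 17.5
(4) 1.25(10.1) + 1.6(6.1) + 0.2(1.6) = 12.6 + 9.8 + 0.3 = 22.7
The controlling combination is 4, giving 22.7 kPa.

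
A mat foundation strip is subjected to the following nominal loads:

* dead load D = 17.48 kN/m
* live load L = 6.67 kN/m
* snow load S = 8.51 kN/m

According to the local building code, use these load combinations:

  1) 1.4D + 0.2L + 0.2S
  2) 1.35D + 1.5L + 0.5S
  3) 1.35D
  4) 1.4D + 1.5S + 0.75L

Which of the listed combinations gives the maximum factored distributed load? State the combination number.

1) 1.4(17.48) + 0.2(6.67) + 0.2(8.51) = 27.51
2) 1.35(17.48) + 1.5(6.67) + 0.5(8.51) = 37.86
3) 1.35(17.48) = 23.60
4) 1.4(17.48) + 1.5(8.51) + 0.75(6.67) = 42.24
The largest value is 42.24 kN/m from combination 4.

Combination 4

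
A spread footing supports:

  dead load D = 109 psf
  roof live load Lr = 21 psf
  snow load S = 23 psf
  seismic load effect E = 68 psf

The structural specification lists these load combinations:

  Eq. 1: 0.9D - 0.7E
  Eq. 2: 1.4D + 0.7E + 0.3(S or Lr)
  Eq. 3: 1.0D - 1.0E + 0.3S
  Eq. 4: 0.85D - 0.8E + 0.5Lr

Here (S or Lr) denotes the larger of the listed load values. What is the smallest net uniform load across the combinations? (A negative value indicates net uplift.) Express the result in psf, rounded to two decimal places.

(S or Lr) → S = 23 psf.
Eq. 1: 0.9(109) - 0.7(68) = 98.10 - 47.60 = 50.50
Eq. 2: 1.4(109) + 0.7(68) + 0.3(23) = 152.60 + 47.60 + 6.90 = 207.10
Eq. 3: 1.0(109) - 1.0(68) + 0.3(23) = 109.00 - 68.00 + 6.90 = 47.90
Eq. 4: 0.85(109) - 0.8(68) + 0.5(21) = 92.65 - 54.40 + 10.50 = 48.75
Combination 3 gives the minimum: 47.90 psf.

47.90 psf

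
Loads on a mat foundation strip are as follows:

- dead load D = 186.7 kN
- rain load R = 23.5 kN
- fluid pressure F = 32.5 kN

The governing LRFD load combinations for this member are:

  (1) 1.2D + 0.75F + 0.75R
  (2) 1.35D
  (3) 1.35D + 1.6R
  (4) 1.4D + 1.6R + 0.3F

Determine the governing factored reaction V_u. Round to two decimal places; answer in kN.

308.73 kN

(1) 1.2(186.7) + 0.75(32.5) + 0.75(23.5) = 266.04
(2) 1.35(186.7) = 252.05
(3) 1.35(186.7) + 1.6(23.5) = 252.05 + 37.60 = 289.65
(4) 1.4(186.7) + 1.6(23.5) + 0.3(32.5) = 261.38 + 37.60 + 9.75 = 308.73
Maximum is from combination 4.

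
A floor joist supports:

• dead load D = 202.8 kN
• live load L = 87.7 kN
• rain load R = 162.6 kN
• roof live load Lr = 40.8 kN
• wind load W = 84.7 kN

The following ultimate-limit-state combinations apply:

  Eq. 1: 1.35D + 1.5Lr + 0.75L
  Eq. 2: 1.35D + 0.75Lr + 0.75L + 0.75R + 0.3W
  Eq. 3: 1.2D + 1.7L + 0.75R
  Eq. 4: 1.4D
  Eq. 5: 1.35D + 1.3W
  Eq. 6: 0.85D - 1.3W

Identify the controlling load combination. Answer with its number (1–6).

Eq. 1: 1.35(202.8) + 1.5(40.8) + 0.75(87.7) = 273.78 + 61.20 + 65.78 = 400.76
Eq. 2: 1.35(202.8) + 0.75(40.8) + 0.75(87.7) + 0.75(162.6) + 0.3(84.7) = 273.78 + 30.60 + 65.78 + 121.95 + 25.41 = 517.52
Eq. 3: 1.2(202.8) + 1.7(87.7) + 0.75(162.6) = 243.36 + 149.09 + 121.95 = 514.40
Eq. 4: 1.4(202.8) = 283.92
Eq. 5: 1.35(202.8) + 1.3(84.7) = 273.78 + 110.11 = 383.89
Eq. 6: 0.85(202.8) - 1.3(84.7) = 172.38 - 110.11 = 62.27
The largest value is 517.52 kN from combination 2.

Combination 2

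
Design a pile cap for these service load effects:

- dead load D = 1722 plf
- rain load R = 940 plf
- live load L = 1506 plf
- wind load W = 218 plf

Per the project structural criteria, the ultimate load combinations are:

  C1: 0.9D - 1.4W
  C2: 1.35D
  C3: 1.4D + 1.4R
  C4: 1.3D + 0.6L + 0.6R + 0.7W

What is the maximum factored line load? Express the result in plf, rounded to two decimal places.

C1: 0.9(1722) - 1.4(218) = 1549.80 - 305.20 = 1244.60
C2: 1.35(1722) = 2324.70
C3: 1.4(1722) + 1.4(940) = 2410.80 + 1316.00 = 3726.80
C4: 1.3(1722) + 0.6(1506) + 0.6(940) + 0.7(218) = 2238.60 + 903.60 + 564.00 + 152.60 = 3858.80
Maximum is from combination 4.

3858.80 plf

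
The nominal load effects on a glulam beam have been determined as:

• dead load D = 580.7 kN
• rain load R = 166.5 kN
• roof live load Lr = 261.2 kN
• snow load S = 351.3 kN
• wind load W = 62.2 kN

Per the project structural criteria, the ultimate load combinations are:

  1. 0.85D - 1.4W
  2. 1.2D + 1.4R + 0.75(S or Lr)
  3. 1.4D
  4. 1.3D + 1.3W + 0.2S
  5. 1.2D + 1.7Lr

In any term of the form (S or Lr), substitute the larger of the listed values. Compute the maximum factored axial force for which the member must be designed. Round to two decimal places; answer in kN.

(S or Lr) → S = 351.3 kN.
1. 0.85(580.7) - 1.4(62.2) = 493.60 - 87.08 = 406.52
2. 1.2(580.7) + 1.4(166.5) + 0.75(351.3) = 696.84 + 233.10 + 263.48 = 1193.42
3. 1.4(580.7) = 812.98
4. 1.3(580.7) + 1.3(62.2) + 0.2(351.3) = 754.91 + 80.86 + 70.26 = 906.03
5. 1.2(580.7) + 1.7(261.2) = 696.84 + 444.04 = 1140.88
The controlling combination is 2, giving 1193.42 kN.

1193.42 kN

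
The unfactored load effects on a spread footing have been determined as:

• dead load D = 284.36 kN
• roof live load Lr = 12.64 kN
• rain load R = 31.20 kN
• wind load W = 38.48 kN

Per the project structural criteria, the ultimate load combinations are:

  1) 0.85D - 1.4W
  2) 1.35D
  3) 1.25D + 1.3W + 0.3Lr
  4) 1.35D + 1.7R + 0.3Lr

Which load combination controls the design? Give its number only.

Combination 4

1) 0.85(284.36) - 1.4(38.48) = 187.83
2) 1.35(284.36) = 383.89
3) 1.25(284.36) + 1.3(38.48) + 0.3(12.64) = 409.27
4) 1.35(284.36) + 1.7(31.20) + 0.3(12.64) = 383.89 + 53.04 + 3.79 = 440.72
The largest value is 440.72 kN from combination 4.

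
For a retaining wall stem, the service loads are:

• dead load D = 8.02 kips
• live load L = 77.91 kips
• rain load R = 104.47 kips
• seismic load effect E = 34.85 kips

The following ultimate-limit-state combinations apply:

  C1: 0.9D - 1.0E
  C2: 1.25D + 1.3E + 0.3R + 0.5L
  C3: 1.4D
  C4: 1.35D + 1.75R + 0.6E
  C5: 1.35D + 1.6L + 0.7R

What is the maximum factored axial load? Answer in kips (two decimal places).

C1: 0.9(8.02) - 1.0(34.85) = 7.22 - 34.85 = -27.63
C2: 1.25(8.02) + 1.3(34.85) + 0.3(104.47) + 0.5(77.91) = 125.63
C3: 1.4(8.02) = 11.23
C4: 1.35(8.02) + 1.75(104.47) + 0.6(34.85) = 10.83 + 182.82 + 20.91 = 214.56
C5: 1.35(8.02) + 1.6(77.91) + 0.7(104.47) = 208.61
Combination 4 governs: P_u = 214.56 kips.

214.56 kips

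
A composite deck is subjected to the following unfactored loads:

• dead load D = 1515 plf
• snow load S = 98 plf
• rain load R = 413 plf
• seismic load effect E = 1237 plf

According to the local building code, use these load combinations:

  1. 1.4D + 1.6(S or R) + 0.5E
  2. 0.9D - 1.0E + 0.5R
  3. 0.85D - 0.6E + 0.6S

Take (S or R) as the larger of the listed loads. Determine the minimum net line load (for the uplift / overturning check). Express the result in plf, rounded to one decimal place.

(S or R) → R = 413 plf.
1. 1.4(1515) + 1.6(413) + 0.5(1237) = 2121.0 + 660.8 + 618.5 = 3400.3
2. 0.9(1515) - 1.0(1237) + 0.5(413) = 1363.5 - 1237.0 + 206.5 = 333.0
3. 0.85(1515) - 0.6(1237) + 0.6(98) = 1287.8 - 742.2 + 58.8 = 604.4
Combination 2 gives the minimum: 333.0 plf.

333.0 plf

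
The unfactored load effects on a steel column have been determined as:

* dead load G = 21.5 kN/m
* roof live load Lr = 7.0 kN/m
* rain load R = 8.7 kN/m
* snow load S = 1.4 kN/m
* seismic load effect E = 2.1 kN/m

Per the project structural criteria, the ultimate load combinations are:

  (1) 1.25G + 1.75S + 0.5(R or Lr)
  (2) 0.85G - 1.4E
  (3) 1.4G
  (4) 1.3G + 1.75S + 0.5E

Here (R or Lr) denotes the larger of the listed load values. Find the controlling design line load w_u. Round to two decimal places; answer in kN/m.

33.68 kN/m

(R or Lr) → R = 8.7 kN/m.
(1) 1.25(21.5) + 1.75(1.4) + 0.5(8.7) = 26.88 + 2.45 + 4.35 = 33.68
(2) 0.85(21.5) - 1.4(2.1) = 18.28 - 2.94 = 15.34
(3) 1.4(21.5) = 30.10
(4) 1.3(21.5) + 1.75(1.4) + 0.5(2.1) = 27.95 + 2.45 + 1.05 = 31.45
Maximum is from combination 1.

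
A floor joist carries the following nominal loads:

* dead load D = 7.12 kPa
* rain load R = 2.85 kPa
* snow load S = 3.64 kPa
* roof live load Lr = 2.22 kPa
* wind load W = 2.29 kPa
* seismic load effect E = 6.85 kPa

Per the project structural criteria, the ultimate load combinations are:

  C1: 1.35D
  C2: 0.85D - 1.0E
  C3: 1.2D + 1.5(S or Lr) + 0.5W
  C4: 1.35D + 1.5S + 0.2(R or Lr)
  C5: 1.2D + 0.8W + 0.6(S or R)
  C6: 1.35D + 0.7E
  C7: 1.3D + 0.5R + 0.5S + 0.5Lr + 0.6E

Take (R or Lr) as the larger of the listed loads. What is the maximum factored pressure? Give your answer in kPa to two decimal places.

17.72 kPa

(S or Lr) → S = 3.64 kPa; (R or Lr) → R = 2.85 kPa; (S or R) → S = 3.64 kPa.
C1: 1.35(7.12) = 9.61
C2: 0.85(7.12) - 1.0(6.85) = -0.80
C3: 1.2(7.12) + 1.5(3.64) + 0.5(2.29) = 15.15
C4: 1.35(7.12) + 1.5(3.64) + 0.2(2.85) = 15.64
C5: 1.2(7.12) + 0.8(2.29) + 0.6(3.64) = 12.56
C6: 1.35(7.12) + 0.7(6.85) = 14.41
C7: 1.3(7.12) + 0.5(2.85) + 0.5(3.64) + 0.5(2.22) + 0.6(6.85) = 17.72
The controlling combination is 7, giving 17.72 kPa.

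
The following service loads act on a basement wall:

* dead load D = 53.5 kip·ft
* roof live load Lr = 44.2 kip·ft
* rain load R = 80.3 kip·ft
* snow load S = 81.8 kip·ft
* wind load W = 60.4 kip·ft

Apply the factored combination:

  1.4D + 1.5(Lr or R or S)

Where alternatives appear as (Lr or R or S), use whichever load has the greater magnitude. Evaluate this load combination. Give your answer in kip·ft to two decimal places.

197.60 kip·ft

(Lr or R or S) → S = 81.8 kip·ft.
1.4(53.5) + 1.5(81.8) = 197.60
M_u = 197.60 kip·ft.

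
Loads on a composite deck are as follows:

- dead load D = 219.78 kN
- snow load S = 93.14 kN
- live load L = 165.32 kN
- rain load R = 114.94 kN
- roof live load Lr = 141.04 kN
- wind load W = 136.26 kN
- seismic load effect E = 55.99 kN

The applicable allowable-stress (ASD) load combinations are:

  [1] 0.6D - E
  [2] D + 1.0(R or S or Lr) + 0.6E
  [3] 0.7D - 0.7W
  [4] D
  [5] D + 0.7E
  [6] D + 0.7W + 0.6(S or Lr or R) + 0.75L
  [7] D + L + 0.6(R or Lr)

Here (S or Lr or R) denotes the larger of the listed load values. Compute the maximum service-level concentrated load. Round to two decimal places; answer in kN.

523.78 kN

(R or S or Lr) → Lr = 141.04 kN; (S or Lr or R) → Lr = 141.04 kN; (R or Lr) → Lr = 141.04 kN.
[1] 0.6(219.78) - 1.0(55.99) = 131.87 - 55.99 = 75.88
[2] 1.0(219.78) + 1.0(141.04) + 0.6(55.99) = 219.78 + 141.04 + 33.59 = 394.41
[3] 0.7(219.78) - 0.7(136.26) = 58.46
[4] 1.0(219.78) = 219.78
[5] 1.0(219.78) + 0.7(55.99) = 219.78 + 39.19 = 258.97
[6] 1.0(219.78) + 0.7(136.26) + 0.6(141.04) + 0.75(165.32) = 523.78
[7] 1.0(219.78) + 1.0(165.32) + 0.6(141.04) = 219.78 + 165.32 + 84.62 = 469.72
The controlling combination is 6, giving 523.78 kN.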